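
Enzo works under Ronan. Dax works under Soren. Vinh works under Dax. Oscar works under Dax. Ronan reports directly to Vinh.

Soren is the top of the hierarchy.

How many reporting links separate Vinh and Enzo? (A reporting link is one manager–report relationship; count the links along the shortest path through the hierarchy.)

Enzo is in Vinh's organization: the chain from Enzo up to Vinh is Enzo → Ronan → Vinh, which is 2 links.

2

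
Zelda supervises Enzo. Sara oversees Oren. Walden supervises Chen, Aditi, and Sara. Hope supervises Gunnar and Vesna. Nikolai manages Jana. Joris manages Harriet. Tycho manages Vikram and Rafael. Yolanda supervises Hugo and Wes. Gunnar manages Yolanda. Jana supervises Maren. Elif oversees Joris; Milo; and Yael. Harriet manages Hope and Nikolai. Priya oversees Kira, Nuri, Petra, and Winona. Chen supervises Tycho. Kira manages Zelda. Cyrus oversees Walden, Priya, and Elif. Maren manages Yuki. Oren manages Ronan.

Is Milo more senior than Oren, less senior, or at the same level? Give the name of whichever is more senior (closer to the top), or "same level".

Milo

Milo is 2 levels below Cyrus; Oren is 3. Milo is higher.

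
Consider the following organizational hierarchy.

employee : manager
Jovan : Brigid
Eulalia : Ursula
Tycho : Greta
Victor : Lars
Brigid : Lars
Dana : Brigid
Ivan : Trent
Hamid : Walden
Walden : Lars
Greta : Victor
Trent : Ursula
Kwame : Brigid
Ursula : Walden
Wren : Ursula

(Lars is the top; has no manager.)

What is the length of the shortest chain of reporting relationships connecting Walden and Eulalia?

Eulalia is in Walden's organization: the chain from Eulalia up to Walden is Eulalia → Ursula → Walden, which is 2 links.

2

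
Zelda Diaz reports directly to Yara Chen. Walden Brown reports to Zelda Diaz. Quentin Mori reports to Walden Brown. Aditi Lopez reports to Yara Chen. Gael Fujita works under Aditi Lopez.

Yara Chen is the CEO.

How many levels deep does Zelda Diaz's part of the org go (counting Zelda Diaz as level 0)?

The longest chain under Zelda Diaz runs Zelda Diaz → Walden Brown → Quentin Mori, which is 2 levels below Zelda Diaz.

2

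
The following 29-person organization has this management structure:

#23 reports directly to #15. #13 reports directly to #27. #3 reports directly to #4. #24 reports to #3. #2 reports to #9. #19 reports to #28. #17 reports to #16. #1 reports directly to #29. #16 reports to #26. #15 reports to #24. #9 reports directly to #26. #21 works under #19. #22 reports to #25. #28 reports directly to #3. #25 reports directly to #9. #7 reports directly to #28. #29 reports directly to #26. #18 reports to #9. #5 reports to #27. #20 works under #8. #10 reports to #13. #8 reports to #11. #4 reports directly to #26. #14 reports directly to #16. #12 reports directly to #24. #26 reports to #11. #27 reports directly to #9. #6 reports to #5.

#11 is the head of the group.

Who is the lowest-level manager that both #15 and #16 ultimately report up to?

#26

#15's chain of managers is #24, #3, #4, #26, #11. #16's chain of managers is #26, #11. The first manager that appears in both chains is #26.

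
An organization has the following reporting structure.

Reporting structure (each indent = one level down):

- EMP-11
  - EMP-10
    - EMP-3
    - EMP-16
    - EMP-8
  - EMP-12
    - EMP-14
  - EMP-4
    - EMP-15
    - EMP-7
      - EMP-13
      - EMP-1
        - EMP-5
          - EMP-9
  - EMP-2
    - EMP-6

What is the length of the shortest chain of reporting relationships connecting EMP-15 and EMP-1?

3

EMP-15 is 1 level below EMP-4, and EMP-1 is 2 levels below EMP-4 (their lowest common manager). The shortest path runs up from EMP-15 to EMP-4 and back down to EMP-1: 1 + 2 = 3 links.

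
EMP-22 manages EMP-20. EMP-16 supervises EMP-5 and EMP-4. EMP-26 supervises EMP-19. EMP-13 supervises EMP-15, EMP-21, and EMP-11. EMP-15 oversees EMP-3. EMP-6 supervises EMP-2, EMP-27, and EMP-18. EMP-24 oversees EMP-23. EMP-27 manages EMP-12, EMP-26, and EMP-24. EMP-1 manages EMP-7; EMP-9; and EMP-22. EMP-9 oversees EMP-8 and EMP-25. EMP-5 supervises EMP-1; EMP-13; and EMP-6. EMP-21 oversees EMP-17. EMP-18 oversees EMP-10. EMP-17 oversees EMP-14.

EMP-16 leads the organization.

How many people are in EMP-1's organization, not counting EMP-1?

EMP-1 directly manages EMP-9, EMP-22, EMP-7. Under EMP-9: EMP-8, EMP-25 (2). Under EMP-22: EMP-20 (1). EMP-7 has no reports. So EMP-1's organization is 3 direct reports plus everyone under them: 3 + 2 + 1 = 6.

6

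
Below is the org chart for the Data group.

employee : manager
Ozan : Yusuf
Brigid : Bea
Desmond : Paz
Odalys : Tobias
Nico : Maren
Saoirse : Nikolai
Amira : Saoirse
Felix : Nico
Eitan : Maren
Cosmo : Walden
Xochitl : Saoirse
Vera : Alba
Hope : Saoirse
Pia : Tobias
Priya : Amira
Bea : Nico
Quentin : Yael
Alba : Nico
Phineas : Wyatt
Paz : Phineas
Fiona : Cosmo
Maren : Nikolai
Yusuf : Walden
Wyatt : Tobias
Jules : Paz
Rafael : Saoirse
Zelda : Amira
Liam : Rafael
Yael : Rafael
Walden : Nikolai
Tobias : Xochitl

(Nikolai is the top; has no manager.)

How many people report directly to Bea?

1

Bea directly manages Brigid. That is 1 direct report.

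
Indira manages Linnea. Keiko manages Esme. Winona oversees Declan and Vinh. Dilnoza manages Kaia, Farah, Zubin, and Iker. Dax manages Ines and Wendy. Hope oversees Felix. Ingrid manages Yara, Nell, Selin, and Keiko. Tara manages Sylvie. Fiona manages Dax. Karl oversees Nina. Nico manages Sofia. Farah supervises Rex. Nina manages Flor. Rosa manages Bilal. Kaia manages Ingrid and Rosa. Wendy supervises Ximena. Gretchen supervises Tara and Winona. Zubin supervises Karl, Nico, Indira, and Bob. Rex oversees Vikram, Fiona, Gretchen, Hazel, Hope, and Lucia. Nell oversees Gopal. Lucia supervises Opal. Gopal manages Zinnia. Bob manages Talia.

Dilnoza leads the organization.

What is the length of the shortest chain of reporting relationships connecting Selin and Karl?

Selin is 3 levels below Dilnoza, and Karl is 2 levels below Dilnoza (their lowest common manager). The shortest path runs up from Selin to Dilnoza and back down to Karl: 3 + 2 = 5 links.

5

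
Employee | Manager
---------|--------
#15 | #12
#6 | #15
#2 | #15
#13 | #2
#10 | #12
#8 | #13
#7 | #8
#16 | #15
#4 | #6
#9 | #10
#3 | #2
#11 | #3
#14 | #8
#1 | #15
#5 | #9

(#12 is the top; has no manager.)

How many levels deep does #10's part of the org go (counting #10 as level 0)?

The longest chain under #10 runs #10 → #9 → #5, which is 2 levels below #10.

2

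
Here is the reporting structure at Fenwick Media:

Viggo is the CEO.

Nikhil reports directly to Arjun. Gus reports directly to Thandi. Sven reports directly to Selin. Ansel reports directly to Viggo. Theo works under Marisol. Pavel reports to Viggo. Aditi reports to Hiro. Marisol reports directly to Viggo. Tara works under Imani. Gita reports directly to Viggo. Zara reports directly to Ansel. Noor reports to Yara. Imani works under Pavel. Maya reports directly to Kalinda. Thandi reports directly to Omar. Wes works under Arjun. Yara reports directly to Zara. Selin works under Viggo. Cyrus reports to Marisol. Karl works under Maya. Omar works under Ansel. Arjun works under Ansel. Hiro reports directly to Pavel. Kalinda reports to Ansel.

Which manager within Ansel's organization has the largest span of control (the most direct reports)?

Direct-report counts within Ansel's organization: Ansel has 4; Omar has 1; Thandi has 1; Zara has 1; Yara has 1; Kalinda has 1; Maya has 1; Arjun has 2. The largest is 4, held by Ansel.

Ansel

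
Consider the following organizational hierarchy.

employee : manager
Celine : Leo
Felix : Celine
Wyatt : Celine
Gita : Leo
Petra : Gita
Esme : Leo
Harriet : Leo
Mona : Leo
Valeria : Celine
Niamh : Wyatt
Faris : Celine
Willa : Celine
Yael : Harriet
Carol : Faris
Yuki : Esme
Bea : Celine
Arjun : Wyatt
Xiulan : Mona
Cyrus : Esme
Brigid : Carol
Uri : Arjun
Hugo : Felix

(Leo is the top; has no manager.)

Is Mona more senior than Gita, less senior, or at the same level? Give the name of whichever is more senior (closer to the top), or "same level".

Both Mona and Gita are 1 level below Leo.

same level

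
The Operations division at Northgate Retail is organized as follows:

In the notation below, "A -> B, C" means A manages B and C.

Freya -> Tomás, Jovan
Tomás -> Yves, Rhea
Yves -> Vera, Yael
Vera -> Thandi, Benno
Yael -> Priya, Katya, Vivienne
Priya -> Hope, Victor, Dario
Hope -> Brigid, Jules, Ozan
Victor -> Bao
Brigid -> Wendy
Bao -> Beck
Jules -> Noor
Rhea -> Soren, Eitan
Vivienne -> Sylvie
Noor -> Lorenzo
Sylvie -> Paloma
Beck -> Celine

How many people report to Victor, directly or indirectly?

Victor directly manages Bao. Under Bao: Beck, Celine (2). That's 3 in total.

3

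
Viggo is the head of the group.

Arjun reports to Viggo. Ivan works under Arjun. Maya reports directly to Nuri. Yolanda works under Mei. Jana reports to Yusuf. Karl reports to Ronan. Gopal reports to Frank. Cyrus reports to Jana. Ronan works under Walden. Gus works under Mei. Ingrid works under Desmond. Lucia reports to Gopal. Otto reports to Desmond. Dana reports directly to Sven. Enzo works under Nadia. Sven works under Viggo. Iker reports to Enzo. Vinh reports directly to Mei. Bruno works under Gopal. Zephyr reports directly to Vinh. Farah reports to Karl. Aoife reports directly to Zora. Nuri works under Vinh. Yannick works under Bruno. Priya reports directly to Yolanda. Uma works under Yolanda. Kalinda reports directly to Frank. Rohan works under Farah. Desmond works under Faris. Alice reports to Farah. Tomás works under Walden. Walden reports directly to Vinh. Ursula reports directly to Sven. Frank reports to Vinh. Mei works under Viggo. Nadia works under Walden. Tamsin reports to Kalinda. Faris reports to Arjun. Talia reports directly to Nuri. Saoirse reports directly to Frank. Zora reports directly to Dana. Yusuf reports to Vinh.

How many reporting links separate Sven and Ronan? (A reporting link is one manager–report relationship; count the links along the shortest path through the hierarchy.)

5

Sven is 1 level below Viggo, and Ronan is 4 levels below Viggo (their lowest common manager). The shortest path runs up from Sven to Viggo and back down to Ronan: 1 + 4 = 5 links.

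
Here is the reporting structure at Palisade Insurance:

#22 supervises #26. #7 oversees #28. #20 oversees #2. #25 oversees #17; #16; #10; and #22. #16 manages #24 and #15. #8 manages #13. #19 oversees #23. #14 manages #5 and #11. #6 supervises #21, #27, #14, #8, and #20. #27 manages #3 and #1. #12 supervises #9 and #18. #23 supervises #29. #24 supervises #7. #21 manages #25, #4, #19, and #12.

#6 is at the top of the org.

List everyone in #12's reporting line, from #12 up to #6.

#12 reports to #21. #21 reports to #6. #6 is at the top.

#12 -> #21 -> #6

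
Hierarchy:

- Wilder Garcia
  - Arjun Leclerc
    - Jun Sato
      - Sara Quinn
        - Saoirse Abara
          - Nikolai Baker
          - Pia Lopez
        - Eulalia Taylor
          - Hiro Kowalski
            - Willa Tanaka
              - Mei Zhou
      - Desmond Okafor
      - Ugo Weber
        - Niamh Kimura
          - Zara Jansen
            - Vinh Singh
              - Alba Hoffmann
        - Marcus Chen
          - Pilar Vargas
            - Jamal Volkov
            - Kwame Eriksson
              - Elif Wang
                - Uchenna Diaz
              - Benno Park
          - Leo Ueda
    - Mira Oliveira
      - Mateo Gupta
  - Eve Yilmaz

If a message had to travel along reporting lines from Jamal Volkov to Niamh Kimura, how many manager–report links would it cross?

Jamal Volkov is 3 levels below Ugo Weber, and Niamh Kimura is 1 level below Ugo Weber (their lowest common manager). The shortest path runs up from Jamal Volkov to Ugo Weber and back down to Niamh Kimura: 3 + 1 = 4 links.

4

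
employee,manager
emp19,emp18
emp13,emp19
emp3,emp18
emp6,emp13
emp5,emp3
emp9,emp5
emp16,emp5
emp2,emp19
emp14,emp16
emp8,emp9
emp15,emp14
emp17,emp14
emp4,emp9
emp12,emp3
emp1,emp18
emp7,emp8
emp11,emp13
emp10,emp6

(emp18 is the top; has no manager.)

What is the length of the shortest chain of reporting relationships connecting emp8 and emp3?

3

emp8 is in emp3's organization: the chain from emp8 up to emp3 is emp8 → emp9 → emp5 → emp3, which is 3 links.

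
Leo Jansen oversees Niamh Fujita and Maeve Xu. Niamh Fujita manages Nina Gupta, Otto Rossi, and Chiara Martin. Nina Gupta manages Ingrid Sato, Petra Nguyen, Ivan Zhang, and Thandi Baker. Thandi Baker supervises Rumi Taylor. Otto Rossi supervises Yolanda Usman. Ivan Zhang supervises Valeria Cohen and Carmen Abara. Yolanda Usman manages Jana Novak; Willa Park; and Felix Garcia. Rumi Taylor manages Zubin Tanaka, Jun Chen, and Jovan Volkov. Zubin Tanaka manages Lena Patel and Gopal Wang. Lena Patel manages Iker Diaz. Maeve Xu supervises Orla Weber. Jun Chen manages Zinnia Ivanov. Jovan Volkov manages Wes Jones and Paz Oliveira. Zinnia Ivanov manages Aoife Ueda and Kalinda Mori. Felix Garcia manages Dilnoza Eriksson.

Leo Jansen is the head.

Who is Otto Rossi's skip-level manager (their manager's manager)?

Leo Jansen

Otto Rossi reports to Niamh Fujita, and Niamh Fujita reports to Leo Jansen. So Otto Rossi's skip-level manager is Leo Jansen.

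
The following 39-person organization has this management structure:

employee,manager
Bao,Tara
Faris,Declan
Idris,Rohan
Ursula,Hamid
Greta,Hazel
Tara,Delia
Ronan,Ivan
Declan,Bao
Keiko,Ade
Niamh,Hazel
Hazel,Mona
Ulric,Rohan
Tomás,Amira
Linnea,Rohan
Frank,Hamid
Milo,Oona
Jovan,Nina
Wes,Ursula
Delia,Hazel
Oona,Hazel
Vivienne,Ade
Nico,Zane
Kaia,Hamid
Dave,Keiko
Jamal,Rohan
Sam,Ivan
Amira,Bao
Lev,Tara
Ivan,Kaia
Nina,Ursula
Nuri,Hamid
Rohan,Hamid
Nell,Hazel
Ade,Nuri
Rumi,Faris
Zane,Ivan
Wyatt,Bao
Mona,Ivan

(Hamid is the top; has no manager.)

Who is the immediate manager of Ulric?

Ulric reports directly to Rohan.

Rohan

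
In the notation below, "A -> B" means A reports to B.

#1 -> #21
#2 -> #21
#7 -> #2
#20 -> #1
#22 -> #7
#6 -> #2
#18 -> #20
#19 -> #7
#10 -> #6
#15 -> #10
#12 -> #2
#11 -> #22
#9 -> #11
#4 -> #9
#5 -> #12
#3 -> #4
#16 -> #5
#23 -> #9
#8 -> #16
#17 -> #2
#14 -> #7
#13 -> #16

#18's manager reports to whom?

#18 reports to #20, and #20 reports to #1. So #18's skip-level manager is #1.

#1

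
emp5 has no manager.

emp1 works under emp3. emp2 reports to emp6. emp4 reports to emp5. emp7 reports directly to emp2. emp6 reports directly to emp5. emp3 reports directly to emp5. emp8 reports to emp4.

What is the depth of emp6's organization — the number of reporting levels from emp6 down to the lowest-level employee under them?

2

The longest chain under emp6 runs emp6 → emp2 → emp7, which is 2 levels below emp6.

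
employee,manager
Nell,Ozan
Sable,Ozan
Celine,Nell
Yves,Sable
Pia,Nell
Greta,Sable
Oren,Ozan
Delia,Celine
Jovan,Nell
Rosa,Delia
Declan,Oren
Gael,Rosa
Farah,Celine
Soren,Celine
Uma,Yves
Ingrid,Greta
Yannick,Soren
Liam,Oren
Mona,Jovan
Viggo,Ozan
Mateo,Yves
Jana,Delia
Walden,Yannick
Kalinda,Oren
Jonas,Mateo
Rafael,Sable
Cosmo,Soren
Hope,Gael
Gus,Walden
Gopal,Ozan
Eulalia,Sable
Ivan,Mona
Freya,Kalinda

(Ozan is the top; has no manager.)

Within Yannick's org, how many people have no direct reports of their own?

1

The only person in Yannick's organization with no one reporting to them is Gus. That is 1.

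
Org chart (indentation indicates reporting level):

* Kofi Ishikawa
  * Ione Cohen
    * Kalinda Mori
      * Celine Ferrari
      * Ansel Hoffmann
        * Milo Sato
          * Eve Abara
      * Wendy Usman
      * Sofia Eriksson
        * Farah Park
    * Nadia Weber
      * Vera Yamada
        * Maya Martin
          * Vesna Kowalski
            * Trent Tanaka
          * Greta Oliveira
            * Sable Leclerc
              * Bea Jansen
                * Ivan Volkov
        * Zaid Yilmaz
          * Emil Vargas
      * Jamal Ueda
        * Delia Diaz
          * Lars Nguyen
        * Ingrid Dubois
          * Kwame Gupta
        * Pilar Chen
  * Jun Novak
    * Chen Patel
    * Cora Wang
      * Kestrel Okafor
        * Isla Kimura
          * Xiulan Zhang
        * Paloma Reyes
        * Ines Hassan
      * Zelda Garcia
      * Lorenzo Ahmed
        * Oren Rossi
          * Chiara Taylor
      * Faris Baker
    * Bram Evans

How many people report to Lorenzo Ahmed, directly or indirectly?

2

Lorenzo Ahmed directly manages Oren Rossi. Under Oren Rossi: Chiara Taylor (1). That's 2 in total.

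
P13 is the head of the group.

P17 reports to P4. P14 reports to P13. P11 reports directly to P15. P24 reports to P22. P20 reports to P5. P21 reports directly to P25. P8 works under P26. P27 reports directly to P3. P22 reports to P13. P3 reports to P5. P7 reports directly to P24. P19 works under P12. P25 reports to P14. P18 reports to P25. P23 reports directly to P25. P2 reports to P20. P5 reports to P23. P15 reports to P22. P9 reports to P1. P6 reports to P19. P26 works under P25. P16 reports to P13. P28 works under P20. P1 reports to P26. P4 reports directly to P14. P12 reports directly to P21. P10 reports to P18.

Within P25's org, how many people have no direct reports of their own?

The people in P25's organization with no one reporting to them are P9, P8, P27, P2, P28, P10, P6. That is 7.

7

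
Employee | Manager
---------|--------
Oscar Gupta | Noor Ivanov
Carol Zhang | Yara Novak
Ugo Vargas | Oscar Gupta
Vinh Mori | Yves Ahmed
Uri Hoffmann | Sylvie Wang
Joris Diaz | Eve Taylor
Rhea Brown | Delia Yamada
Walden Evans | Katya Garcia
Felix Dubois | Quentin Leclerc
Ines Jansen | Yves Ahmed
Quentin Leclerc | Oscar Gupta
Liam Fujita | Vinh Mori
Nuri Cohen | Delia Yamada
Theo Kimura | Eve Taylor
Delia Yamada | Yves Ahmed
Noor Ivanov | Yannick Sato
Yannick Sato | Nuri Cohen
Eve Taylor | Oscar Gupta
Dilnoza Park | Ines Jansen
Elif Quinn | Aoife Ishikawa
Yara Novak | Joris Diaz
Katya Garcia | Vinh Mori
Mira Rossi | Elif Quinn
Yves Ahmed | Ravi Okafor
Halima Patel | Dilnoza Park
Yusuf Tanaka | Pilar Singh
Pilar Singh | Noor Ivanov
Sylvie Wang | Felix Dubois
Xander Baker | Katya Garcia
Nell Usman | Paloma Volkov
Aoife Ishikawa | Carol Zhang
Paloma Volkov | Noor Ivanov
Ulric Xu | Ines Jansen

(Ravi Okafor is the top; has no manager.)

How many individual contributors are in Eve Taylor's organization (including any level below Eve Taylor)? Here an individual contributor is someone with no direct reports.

The people in Eve Taylor's organization with no one reporting to them are Theo Kimura, Mira Rossi. That is 2.

2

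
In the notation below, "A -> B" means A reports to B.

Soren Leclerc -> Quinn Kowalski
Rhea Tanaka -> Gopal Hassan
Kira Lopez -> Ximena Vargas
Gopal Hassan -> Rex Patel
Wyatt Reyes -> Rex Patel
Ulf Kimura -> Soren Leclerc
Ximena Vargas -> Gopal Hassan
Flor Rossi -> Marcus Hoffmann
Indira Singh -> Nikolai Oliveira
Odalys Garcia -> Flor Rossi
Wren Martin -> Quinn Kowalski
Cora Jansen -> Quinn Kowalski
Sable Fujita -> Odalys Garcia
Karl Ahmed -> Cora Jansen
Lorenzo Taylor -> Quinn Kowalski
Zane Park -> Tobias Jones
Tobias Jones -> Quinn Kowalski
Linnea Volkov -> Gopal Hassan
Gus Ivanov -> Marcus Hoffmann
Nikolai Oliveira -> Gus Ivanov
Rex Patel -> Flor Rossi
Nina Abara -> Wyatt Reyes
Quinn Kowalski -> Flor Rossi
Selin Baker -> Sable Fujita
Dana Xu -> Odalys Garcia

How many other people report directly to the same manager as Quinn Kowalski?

Quinn Kowalski reports to Flor Rossi. Flor Rossi's other direct reports are Odalys Garcia, Rex Patel — 2 peers.

2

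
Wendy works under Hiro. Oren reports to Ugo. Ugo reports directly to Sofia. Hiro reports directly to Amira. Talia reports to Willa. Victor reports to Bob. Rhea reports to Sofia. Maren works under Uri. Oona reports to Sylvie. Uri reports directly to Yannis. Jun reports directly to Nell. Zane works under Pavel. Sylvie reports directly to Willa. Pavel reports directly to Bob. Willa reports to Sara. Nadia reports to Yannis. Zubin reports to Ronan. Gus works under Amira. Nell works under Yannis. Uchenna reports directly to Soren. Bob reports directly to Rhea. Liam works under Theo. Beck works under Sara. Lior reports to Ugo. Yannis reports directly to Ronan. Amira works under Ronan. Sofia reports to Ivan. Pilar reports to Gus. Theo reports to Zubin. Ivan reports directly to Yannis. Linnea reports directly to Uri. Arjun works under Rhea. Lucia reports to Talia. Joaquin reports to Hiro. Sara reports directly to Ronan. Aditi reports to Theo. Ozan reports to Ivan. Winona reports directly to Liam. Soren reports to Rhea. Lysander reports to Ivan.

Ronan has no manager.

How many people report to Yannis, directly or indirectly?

21

Yannis directly manages Nell, Uri, Ivan, Nadia. Under Nell: Jun (1). Under Uri: Linnea, Maren (2). Under Ivan: Ozan, Lysander, Sofia, Ugo, Oren, Lior, Rhea, Soren, Uchenna, Arjun, Bob, Pavel, Zane, Victor (14). Nadia has no reports. So Yannis's organization is 4 direct reports plus everyone under them: 2 + 3 + 15 + 1 = 21.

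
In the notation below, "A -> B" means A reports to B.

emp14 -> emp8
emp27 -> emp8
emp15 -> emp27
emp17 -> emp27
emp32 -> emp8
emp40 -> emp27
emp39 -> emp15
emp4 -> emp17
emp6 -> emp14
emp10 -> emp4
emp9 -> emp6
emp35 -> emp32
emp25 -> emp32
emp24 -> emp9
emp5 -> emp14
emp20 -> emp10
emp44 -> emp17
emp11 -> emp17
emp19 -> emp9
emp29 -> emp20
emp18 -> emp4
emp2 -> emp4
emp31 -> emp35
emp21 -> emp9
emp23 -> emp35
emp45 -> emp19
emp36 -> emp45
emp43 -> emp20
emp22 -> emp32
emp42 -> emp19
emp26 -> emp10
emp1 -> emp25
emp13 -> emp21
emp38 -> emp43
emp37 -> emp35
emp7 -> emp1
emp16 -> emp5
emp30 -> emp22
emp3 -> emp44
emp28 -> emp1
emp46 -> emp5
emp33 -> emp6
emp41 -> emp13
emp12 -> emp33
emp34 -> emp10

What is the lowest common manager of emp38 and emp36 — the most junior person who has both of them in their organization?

emp8

emp38's chain of managers is emp43, emp20, emp10, emp4, emp17, emp27, emp8. emp36's chain of managers is emp45, emp19, emp9, emp6, emp14, emp8. The first manager that appears in both chains is emp8.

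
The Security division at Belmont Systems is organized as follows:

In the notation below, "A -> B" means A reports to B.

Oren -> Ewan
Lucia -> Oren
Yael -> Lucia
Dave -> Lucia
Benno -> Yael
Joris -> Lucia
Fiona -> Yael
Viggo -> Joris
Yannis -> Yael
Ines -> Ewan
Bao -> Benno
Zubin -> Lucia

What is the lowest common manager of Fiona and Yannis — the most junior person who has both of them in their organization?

Yael

Fiona's chain of managers is Yael, Lucia, Oren, Ewan. Yannis's chain of managers is Yael, Lucia, Oren, Ewan. The first manager that appears in both chains is Yael.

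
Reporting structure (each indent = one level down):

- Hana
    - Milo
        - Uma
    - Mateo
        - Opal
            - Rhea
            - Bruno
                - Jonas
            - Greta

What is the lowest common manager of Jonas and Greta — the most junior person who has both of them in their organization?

Jonas's chain of managers is Bruno, Opal, Mateo, Hana. Greta's chain of managers is Opal, Mateo, Hana. The first manager that appears in both chains is Opal.

Opal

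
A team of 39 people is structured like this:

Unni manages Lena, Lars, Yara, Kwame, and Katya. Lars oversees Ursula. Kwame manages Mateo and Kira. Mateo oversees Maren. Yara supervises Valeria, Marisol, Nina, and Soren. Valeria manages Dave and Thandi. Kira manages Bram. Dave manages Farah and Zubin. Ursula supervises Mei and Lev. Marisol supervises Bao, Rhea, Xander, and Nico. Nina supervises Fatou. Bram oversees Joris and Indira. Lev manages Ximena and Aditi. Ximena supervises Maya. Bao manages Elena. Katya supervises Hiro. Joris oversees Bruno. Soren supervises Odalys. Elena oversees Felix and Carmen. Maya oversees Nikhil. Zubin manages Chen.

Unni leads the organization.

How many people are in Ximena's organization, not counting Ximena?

2

Ximena directly manages Maya. Under Maya: Nikhil (1). That's 2 in total.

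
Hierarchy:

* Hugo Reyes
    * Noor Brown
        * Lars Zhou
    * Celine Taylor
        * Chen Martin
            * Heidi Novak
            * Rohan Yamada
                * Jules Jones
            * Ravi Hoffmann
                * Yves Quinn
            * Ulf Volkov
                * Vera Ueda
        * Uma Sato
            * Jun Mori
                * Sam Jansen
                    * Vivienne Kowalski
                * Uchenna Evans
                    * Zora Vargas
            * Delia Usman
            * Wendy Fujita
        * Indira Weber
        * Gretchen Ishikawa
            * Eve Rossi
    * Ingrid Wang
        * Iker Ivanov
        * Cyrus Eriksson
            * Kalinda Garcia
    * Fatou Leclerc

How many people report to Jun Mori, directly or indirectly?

4

Jun Mori directly manages Sam Jansen, Uchenna Evans. Under Sam Jansen: Vivienne Kowalski (1). Under Uchenna Evans: Zora Vargas (1). So Jun Mori's organization is 2 direct reports plus everyone under them: 2 + 2 = 4.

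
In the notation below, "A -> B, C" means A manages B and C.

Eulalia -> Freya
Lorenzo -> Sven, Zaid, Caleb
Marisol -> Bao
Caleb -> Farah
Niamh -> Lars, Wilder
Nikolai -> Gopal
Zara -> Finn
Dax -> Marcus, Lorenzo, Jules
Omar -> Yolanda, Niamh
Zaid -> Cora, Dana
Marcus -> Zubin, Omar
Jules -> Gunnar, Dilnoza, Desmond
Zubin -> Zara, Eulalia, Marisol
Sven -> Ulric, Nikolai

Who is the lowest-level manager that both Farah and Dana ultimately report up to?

Lorenzo

Farah's chain of managers is Caleb, Lorenzo, Dax. Dana's chain of managers is Zaid, Lorenzo, Dax. The first manager that appears in both chains is Lorenzo.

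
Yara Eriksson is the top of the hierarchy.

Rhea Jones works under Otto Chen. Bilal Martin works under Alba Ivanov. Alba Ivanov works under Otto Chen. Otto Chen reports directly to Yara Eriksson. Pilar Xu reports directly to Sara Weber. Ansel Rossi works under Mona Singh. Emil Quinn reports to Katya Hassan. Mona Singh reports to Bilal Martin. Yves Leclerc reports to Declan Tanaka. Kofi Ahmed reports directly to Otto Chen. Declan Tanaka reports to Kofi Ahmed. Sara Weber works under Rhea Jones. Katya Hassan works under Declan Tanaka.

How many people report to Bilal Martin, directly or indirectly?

Bilal Martin directly manages Mona Singh. Under Mona Singh: Ansel Rossi (1). That's 2 in total.

2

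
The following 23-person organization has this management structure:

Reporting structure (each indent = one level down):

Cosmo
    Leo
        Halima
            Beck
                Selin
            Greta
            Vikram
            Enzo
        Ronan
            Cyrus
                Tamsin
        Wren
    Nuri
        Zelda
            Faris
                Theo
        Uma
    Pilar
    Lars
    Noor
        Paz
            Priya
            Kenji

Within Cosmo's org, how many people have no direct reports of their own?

12

The people in Cosmo's organization with no one reporting to them are Kenji, Priya, Lars, Pilar, Uma, Theo, Wren, Tamsin, Enzo, Vikram, Greta, Selin. That is 12.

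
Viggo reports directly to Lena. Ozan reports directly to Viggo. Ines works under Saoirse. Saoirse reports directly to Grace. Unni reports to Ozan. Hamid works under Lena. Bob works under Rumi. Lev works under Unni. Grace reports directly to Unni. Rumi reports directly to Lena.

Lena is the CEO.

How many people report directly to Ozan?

1

Ozan directly manages Unni. That is 1 direct report.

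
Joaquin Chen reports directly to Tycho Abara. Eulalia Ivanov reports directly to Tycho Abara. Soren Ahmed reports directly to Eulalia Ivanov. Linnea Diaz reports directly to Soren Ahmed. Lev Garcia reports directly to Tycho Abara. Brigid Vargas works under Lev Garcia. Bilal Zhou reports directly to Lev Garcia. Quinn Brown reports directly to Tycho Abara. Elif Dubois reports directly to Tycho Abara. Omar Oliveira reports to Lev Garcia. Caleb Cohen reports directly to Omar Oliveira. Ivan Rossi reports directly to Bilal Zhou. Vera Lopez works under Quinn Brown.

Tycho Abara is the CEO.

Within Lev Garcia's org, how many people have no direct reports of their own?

The people in Lev Garcia's organization with no one reporting to them are Caleb Cohen, Ivan Rossi, Brigid Vargas. That is 3.

3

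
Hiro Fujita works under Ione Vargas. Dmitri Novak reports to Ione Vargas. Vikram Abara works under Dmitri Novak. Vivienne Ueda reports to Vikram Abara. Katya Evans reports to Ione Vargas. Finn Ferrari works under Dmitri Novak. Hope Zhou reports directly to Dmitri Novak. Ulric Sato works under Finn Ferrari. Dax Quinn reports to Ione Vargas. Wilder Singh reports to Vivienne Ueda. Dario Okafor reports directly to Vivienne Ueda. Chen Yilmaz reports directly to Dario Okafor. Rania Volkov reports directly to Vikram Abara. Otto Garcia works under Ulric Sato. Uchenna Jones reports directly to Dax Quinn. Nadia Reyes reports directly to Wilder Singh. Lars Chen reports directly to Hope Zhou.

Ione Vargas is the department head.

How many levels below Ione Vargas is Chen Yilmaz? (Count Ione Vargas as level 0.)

Chain from Chen Yilmaz up to Ione Vargas: Chen Yilmaz → Dario Okafor → Vivienne Ueda → Vikram Abara → Dmitri Novak → Ione Vargas. That is 5 steps up, so Chen Yilmaz is 5 levels below Ione Vargas.

5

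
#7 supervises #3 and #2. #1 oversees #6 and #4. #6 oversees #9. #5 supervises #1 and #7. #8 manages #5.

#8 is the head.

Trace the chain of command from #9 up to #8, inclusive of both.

#9 -> #6 -> #1 -> #5 -> #8

#9 reports to #6. #6 reports to #1. #1 reports to #5. #5 reports to #8. #8 is at the top.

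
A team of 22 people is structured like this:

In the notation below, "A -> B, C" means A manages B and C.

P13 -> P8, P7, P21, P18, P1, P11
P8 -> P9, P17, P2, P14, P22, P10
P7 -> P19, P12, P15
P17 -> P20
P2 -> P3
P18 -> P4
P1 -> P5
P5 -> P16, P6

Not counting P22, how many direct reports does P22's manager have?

5

P22 reports to P8. P8's other direct reports are P9, P17, P2, P14, P10 — 5 peers.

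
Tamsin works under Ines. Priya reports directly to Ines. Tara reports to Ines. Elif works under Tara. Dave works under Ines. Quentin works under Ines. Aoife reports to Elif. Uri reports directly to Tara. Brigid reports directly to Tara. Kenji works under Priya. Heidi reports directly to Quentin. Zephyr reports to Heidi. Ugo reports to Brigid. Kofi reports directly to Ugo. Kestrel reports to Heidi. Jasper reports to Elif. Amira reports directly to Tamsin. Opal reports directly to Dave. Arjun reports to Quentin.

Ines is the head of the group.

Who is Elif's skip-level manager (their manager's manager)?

Elif reports to Tara, and Tara reports to Ines. So Elif's skip-level manager is Ines.

Ines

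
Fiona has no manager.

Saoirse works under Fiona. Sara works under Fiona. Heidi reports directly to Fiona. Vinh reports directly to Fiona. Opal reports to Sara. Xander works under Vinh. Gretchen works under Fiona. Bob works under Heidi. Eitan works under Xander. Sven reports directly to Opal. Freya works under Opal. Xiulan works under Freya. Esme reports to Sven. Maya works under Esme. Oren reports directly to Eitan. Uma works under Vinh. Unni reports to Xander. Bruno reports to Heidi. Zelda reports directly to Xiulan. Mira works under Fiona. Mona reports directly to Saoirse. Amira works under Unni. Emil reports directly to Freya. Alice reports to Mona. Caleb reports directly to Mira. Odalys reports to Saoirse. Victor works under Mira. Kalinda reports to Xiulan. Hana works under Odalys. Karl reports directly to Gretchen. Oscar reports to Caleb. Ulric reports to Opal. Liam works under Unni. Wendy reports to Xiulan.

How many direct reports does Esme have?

Esme directly manages Maya. That is 1 direct report.

1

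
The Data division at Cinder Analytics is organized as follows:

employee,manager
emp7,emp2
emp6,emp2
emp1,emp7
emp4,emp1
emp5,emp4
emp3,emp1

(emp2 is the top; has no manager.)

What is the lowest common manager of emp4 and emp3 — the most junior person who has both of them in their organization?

emp1

emp4's chain of managers is emp1, emp7, emp2. emp3's chain of managers is emp1, emp7, emp2. The first manager that appears in both chains is emp1.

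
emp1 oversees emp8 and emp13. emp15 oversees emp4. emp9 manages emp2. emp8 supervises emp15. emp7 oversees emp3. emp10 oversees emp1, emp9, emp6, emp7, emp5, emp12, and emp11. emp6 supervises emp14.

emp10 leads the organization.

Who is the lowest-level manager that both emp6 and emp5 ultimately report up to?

emp10

emp6's chain of managers is emp10. emp5's chain of managers is emp10. The first manager that appears in both chains is emp10.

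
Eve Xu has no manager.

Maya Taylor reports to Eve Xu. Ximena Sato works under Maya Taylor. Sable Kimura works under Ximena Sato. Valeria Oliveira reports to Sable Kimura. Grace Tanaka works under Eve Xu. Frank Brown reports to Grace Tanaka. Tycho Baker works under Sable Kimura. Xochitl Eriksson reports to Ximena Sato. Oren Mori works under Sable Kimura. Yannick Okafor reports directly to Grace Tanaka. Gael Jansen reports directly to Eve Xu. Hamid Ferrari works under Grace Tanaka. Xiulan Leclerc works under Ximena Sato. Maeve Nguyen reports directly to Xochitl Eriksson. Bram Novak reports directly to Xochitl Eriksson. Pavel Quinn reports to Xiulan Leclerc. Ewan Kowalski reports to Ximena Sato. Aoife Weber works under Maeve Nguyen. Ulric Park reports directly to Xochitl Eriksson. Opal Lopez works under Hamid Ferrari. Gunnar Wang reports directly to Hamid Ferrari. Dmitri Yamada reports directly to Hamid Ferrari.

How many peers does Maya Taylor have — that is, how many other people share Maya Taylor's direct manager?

Maya Taylor reports to Eve Xu. Eve Xu's other direct reports are Grace Tanaka, Gael Jansen — 2 peers.

2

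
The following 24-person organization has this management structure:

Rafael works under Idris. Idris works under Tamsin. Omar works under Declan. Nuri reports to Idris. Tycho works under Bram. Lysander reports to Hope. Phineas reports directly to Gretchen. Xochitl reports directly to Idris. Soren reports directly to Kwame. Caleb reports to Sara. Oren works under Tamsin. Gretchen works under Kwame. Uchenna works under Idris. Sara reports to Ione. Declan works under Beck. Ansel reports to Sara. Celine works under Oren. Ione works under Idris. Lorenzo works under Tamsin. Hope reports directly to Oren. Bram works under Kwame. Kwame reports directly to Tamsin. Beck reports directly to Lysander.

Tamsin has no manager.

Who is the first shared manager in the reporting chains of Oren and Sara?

Oren's chain of managers is Tamsin. Sara's chain of managers is Ione, Idris, Tamsin. The first manager that appears in both chains is Tamsin.

Tamsin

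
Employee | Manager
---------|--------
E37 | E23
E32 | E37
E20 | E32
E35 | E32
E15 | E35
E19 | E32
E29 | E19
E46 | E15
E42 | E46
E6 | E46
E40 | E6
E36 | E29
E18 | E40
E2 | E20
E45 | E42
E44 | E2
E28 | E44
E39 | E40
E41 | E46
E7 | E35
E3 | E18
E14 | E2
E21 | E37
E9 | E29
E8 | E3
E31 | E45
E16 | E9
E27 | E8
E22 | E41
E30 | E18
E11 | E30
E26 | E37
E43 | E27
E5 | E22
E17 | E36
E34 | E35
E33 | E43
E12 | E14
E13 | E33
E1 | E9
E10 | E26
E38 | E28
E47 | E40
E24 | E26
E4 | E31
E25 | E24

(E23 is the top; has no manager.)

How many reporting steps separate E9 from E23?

Chain from E9 up to E23: E9 → E29 → E19 → E32 → E37 → E23. That is 5 steps up, so E9 is 5 levels below E23.

5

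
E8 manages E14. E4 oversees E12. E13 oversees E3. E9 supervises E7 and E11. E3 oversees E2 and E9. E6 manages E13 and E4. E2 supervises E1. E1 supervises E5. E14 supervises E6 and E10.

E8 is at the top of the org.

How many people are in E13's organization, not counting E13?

7

E13 directly manages E3. Under E3: E2, E1, E5, E9, E11, E7 (6). That's 7 in total.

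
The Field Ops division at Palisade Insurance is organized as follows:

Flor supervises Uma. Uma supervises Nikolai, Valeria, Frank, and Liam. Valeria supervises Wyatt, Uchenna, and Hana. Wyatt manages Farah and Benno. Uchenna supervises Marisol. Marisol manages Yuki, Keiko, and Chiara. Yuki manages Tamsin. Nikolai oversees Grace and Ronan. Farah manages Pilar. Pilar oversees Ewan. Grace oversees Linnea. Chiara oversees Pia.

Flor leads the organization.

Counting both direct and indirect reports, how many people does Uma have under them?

Uma directly manages Valeria, Nikolai, Liam, Frank. Under Valeria: Hana, Uchenna, Marisol, Chiara, Pia, Keiko, Yuki, Tamsin, Wyatt, Benno, Farah, Pilar, Ewan (13). Under Nikolai: Ronan, Grace, Linnea (3). Liam has no reports. Frank has no reports. So Uma's organization is 4 direct reports plus everyone under them: 14 + 4 + 1 + 1 = 20.

20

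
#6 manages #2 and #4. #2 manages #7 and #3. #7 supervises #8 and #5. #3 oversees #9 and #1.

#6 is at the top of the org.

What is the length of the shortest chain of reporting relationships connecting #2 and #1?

2

#1 is in #2's organization: the chain from #1 up to #2 is #1 → #3 → #2, which is 2 links.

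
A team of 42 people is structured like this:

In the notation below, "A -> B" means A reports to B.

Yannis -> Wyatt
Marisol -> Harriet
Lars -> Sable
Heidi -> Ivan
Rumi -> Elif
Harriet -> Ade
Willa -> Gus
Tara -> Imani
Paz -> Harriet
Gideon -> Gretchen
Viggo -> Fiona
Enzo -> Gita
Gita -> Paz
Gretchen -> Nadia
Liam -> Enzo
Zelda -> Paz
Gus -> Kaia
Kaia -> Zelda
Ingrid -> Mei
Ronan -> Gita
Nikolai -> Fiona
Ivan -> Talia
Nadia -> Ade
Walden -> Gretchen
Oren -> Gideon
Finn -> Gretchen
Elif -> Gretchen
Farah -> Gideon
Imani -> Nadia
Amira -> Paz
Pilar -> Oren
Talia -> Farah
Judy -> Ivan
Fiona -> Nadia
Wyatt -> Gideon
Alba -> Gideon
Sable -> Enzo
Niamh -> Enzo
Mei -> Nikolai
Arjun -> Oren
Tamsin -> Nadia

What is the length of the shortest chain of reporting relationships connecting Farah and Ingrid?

7

Farah is 3 levels below Nadia, and Ingrid is 4 levels below Nadia (their lowest common manager). The shortest path runs up from Farah to Nadia and back down to Ingrid: 3 + 4 = 7 links.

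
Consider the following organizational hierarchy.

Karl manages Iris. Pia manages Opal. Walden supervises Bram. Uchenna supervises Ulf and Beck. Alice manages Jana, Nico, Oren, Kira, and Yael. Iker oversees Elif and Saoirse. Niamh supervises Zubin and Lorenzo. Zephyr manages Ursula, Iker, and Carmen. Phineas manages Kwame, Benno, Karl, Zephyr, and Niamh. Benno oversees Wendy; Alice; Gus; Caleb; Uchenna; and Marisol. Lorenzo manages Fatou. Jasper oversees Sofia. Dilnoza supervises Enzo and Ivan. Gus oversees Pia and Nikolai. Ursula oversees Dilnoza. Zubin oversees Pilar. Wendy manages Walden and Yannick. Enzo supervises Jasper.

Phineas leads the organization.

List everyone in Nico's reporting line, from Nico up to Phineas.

Nico -> Alice -> Benno -> Phineas

Nico reports to Alice. Alice reports to Benno. Benno reports to Phineas. Phineas is at the top.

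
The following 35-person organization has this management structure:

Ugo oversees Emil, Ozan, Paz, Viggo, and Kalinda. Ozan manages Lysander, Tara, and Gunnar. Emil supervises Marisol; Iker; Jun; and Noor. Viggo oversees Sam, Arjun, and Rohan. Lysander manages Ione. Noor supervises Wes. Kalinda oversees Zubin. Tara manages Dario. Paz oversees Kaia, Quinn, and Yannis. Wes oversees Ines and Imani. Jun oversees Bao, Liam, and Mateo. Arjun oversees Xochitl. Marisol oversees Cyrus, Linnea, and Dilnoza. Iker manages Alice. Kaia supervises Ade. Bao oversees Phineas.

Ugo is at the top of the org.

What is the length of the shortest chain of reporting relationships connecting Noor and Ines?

Ines is in Noor's organization: the chain from Ines up to Noor is Ines → Wes → Noor, which is 2 links.

2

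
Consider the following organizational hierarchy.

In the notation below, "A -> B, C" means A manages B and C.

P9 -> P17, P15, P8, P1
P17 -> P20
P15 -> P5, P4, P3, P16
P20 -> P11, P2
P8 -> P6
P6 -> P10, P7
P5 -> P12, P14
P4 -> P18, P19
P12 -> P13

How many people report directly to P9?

4

P9 directly manages P17, P15, P8, P1. That is 4 direct reports.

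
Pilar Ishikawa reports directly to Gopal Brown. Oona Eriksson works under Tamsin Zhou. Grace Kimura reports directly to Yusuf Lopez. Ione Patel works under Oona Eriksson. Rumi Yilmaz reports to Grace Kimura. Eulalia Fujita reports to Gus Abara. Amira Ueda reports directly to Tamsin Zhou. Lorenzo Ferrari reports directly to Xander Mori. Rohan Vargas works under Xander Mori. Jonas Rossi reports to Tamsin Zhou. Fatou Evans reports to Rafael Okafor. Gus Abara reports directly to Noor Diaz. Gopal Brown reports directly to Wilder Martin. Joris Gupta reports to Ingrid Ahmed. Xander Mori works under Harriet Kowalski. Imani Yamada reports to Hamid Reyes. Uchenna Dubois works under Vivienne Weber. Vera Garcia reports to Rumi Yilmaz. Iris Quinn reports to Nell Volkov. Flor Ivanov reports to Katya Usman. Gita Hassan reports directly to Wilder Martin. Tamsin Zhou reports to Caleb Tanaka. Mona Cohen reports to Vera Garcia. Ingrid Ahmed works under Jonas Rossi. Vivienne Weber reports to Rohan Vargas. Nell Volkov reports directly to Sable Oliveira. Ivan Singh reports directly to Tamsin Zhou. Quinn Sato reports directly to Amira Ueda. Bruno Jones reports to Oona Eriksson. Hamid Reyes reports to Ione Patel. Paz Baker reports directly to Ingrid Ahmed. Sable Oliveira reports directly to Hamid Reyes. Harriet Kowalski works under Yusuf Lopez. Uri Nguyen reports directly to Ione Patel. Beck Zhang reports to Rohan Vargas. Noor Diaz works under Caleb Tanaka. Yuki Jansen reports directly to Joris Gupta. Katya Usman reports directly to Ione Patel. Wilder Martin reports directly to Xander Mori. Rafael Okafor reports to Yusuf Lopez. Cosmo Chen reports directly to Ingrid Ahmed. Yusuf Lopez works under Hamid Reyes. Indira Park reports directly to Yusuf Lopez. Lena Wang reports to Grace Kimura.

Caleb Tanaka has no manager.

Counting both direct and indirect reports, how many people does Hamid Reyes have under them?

Hamid Reyes directly manages Yusuf Lopez, Imani Yamada, Sable Oliveira. Under Yusuf Lopez: Indira Park, Rafael Okafor, Fatou Evans, Grace Kimura, Lena Wang, Rumi Yilmaz, Vera Garcia, Mona Cohen, Harriet Kowalski, Xander Mori, Lorenzo Ferrari, Wilder Martin, Gita Hassan, Gopal Brown, Pilar Ishikawa, Rohan Vargas, Beck Zhang, Vivienne Weber, Uchenna Dubois (19). Imani Yamada has no reports. Under Sable Oliveira: Nell Volkov, Iris Quinn (2). So Hamid Reyes's organization is 3 direct reports plus everyone under them: 20 + 1 + 3 = 24.

24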